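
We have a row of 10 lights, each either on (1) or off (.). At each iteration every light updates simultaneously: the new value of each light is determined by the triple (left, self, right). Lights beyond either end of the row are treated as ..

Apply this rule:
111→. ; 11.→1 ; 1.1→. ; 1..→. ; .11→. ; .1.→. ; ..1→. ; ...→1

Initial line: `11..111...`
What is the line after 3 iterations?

11..1.11..

iteration 1: .1....1.11
iteration 2: ...11....1
iteration 3: 11..1.11..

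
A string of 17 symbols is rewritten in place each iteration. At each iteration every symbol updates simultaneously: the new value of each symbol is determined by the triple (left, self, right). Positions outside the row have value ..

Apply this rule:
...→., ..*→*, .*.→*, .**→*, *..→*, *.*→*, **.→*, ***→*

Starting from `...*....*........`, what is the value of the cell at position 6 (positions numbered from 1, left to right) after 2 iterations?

*

iteration 1: ..***..***.......
iteration 2: .**********......
position 6 holds *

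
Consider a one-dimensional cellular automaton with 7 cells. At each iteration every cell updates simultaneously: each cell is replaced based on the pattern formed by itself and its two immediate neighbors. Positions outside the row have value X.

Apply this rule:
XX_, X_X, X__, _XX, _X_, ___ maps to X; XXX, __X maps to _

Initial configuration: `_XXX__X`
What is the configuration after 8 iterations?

iteration 1: XX_XX_X
iteration 2: _XXXXXX
iteration 3: XX_____
iteration 4: _XXXXX_
iteration 5: XX___XX
iteration 6: _XXX_X_
iteration 7: XX_XXXX
iteration 8: _XXX___

_XXX___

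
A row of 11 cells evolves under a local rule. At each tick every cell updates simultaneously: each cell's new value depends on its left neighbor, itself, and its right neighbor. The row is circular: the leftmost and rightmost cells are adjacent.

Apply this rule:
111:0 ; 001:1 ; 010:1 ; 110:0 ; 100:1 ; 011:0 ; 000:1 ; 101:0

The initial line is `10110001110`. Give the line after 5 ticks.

00001110000

10001110000
11110001111
00001110000
11110001111  (repeats tick 2; period 2)
tick 5: 00001110000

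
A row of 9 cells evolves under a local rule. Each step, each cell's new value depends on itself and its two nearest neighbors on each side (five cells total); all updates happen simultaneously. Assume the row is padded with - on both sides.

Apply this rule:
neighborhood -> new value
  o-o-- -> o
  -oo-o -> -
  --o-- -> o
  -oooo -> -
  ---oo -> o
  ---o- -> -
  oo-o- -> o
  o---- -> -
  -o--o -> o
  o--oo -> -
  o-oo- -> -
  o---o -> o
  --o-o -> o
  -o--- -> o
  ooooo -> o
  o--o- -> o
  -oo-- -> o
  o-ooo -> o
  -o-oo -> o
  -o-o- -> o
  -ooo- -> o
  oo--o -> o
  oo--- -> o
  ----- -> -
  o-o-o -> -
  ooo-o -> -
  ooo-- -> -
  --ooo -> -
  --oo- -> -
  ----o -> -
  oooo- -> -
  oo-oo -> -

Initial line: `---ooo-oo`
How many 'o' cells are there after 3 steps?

4

step 1: --o-o---o
step 2: --ooooo-o
step 3: -o--o--oo
count of o: 4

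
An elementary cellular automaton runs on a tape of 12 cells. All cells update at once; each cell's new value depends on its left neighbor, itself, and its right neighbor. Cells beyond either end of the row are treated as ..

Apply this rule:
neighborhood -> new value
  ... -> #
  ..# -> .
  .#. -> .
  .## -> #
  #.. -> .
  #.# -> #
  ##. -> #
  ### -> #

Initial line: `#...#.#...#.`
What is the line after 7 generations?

.###########

..#..#..#...
#.........##
..#######.##
#.##########
.###########
.###########  (fixed point — unchanged through generation 7)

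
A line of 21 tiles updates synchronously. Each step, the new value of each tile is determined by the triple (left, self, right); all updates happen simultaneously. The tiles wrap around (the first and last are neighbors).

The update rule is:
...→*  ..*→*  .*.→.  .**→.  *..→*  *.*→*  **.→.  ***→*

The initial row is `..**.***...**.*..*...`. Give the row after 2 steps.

**..*.*.***..*.**.***
*.**.*.*.*.**.*..*.**

*.**.*.*.*.**.*..*.**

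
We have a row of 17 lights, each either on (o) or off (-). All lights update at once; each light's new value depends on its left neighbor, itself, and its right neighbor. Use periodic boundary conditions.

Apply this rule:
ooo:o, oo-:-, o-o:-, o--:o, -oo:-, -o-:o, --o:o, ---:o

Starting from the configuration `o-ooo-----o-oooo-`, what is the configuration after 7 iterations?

----ooo-oooooo---

o--o-oooooo--oo--
oooo--oooo-oo--oo
ooo-oo-oo----oo-o
oo-------oooo----
--ooooooo-oo-oooo
oo-ooooo------oo-
----ooo-oooooo---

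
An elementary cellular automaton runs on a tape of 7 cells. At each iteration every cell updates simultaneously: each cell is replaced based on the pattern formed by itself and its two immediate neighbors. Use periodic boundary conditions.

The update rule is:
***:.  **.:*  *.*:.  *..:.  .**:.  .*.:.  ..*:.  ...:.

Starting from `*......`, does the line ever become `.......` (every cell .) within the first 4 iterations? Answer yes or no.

yes

.......
all cells are . at iteration 1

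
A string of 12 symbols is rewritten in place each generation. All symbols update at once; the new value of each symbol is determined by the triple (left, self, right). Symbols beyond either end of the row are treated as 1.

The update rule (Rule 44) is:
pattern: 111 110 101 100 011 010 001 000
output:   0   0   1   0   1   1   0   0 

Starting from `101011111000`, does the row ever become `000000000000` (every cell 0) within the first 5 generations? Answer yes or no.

011110000000
110000000000
000000000000
all cells are 0 at generation 3

yes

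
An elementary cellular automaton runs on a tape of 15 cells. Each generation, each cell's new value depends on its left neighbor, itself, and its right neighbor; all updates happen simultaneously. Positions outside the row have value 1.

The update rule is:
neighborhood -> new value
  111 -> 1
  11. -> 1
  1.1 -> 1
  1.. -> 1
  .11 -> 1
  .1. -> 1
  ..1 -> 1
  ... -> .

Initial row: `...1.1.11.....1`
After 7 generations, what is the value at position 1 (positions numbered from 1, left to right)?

1

1.11111111...11
11111111111.111
111111111111111
111111111111111  (fixed point — unchanged through generation 7)
position 1 holds 1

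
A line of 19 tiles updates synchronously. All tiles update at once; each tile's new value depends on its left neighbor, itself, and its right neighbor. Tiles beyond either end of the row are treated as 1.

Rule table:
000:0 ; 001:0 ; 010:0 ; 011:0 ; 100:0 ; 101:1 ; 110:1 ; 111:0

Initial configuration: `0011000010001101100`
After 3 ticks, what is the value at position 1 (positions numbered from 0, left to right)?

0

tick 1: 0001000000000110100
tick 2: 0000000000000011000
tick 3: 0000000000000001000
position 1 holds 0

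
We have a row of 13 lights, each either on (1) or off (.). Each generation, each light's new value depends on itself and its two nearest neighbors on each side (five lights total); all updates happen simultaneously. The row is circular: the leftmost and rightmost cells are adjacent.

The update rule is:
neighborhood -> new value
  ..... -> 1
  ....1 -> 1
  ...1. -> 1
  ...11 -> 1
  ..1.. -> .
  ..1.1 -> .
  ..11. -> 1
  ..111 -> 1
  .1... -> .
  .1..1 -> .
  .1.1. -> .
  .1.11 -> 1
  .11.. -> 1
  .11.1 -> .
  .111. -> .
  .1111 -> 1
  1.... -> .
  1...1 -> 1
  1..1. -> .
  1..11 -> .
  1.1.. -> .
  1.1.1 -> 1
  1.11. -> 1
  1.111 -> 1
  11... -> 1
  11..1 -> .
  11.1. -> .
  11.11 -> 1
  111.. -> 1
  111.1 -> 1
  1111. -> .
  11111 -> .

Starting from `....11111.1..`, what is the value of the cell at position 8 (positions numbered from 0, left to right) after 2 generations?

generation 1: 111111..1....
generation 2: 11...1.....11
position 8 holds .

.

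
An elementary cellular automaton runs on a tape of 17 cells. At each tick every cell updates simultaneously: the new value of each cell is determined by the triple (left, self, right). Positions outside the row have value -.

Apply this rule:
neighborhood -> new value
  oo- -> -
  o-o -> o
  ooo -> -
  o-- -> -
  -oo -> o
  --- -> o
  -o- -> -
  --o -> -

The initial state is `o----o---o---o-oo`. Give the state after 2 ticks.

o-o--o---o----o--

--oo---o---o--oo-
o-o--o---o----o--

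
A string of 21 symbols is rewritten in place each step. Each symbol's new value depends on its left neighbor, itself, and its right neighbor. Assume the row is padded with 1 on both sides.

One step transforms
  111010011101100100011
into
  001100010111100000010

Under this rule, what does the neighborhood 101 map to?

At position 3 the neighborhood is 101; the next row has 1 there.

1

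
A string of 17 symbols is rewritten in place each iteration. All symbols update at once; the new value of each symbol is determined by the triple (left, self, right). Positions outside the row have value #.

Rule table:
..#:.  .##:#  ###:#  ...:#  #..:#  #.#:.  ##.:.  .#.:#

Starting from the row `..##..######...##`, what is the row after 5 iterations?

#.#.#.#.#.#.##.##

#.#.#.#####.##.##
..#.#.####..#..##
#.#.#.###.#.##.##
..#.#.##..#.#..##
#.#.#.#.#.#.##.##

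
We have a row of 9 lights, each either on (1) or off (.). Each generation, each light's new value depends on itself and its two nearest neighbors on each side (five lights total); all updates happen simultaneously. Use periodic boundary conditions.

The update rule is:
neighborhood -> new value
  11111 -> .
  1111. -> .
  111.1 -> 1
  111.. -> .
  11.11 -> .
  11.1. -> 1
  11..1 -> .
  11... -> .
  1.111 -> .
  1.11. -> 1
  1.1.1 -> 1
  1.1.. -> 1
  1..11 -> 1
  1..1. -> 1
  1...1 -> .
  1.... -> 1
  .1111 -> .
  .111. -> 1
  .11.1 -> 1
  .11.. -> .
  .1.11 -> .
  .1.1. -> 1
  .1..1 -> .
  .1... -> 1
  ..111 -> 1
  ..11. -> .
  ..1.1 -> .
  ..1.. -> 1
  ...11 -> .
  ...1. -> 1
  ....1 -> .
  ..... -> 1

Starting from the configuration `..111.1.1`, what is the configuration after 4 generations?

.....1...

generation 1: .11111111
generation 2: ........1
generation 3: 111111.11
generation 4: .....1...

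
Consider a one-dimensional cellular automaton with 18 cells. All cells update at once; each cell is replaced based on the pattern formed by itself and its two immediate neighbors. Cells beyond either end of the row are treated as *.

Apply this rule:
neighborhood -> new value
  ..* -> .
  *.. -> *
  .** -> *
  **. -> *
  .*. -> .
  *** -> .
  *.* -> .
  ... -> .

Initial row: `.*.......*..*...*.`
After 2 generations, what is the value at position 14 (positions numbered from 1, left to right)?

.

..*.......*..*....
*..*.......*..*...
position 14 holds .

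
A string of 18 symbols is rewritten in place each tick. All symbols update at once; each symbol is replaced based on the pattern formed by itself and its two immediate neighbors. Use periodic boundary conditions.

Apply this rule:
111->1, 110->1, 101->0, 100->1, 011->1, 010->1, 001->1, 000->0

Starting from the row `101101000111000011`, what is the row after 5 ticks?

101101101111111111

101101101111100111
101101101111111111
101101101111111111  (fixed point — unchanged through tick 5)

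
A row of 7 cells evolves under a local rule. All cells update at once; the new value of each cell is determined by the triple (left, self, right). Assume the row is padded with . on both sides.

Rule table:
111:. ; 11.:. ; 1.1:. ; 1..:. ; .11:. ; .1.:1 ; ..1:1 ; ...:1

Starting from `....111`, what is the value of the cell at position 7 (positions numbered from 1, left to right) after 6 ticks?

.

tick 1: 1111...
tick 2: .....11
tick 3: 11111..
tick 4: ......1
tick 5: 1111111
tick 6: .......
position 7 holds .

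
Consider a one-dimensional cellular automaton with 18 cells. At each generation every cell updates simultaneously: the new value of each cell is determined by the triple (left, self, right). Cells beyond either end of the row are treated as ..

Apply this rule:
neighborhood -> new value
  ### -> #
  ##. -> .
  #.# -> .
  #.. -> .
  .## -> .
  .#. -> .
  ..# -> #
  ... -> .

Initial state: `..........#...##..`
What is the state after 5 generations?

.....#...#........

.........#...#....
........#...#.....
.......#...#......
......#...#.......
.....#...#........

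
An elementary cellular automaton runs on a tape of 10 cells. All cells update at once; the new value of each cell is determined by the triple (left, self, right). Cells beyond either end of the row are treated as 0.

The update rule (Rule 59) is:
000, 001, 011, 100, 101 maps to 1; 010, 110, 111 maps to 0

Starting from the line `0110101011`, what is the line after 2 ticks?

1010101101

1101010110
1010101101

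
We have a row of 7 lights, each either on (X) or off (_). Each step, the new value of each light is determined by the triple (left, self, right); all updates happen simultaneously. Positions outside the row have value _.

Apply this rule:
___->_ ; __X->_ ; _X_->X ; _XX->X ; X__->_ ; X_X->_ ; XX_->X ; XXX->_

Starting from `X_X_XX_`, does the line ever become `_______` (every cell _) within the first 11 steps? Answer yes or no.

step 1: X_X_XX_  (fixed point — unchanged through step 11)
step 11 is X_X_XX_, still not uniform _

no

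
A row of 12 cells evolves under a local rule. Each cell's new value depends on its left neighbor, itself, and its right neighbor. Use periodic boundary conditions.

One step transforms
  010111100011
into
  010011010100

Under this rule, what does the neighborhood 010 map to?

1

At position 1 the neighborhood is 010; the next row has 1 there.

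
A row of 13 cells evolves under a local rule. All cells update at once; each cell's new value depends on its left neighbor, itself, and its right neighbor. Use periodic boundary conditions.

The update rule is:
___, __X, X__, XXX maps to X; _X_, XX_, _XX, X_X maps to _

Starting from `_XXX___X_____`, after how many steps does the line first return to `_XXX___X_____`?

4

step 1: X_X_XXX_XXXXX
step 2: _____X___XXXX
step 3: XXXXX_XXX_XX_
step 4: _XXX___X_____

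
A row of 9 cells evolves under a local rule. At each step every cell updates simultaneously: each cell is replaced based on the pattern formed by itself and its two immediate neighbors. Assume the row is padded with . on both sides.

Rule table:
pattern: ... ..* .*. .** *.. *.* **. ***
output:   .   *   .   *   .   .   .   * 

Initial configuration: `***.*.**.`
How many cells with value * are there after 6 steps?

1

**....*..
*....*...
....*....
...*.....
..*......
.*.......
count of *: 1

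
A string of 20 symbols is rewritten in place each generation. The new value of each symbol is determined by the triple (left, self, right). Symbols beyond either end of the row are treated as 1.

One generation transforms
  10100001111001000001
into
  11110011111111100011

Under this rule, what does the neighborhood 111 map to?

At position 8 the neighborhood is 111; the next row has 1 there.

1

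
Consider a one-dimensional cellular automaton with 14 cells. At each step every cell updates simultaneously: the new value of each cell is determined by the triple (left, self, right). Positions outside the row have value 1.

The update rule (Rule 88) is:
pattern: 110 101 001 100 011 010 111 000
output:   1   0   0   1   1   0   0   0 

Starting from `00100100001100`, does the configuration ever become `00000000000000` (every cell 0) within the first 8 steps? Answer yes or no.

no

step 1: 10010010001110
step 2: 11001001001010
step 3: 01100100100000
step 4: 01110010010000
step 5: 01011001001000
step 6: 00011100100100
step 7: 10010110010010
step 8: 11000111001000
step 8 is 11000111001000, still not uniform 0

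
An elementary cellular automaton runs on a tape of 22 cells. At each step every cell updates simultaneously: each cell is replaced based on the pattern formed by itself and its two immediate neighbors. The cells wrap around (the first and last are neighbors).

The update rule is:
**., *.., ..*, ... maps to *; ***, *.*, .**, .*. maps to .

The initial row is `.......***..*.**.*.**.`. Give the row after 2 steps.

step 1: *******..***...*....**
step 2: ......***..****.****..

......***..****.****..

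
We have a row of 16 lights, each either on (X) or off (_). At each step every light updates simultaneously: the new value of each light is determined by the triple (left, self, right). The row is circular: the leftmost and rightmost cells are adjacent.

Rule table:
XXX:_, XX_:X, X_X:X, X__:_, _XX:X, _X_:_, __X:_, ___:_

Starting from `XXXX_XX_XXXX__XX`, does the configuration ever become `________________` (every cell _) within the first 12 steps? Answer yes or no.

yes

___XXXXXX__X__X_
___X____X_______
________________
all cells are _ at step 3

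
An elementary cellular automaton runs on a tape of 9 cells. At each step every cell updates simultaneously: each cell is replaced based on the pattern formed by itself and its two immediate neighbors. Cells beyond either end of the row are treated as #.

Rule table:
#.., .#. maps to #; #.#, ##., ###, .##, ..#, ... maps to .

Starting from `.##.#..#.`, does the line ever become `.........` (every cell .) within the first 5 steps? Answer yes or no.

no

step 1: ....##.#.
step 2: #......#.
step 3: .#.....#.
step 4: .##....#.
step 5: ...#...#.
step 5 is ...#...#., still not uniform .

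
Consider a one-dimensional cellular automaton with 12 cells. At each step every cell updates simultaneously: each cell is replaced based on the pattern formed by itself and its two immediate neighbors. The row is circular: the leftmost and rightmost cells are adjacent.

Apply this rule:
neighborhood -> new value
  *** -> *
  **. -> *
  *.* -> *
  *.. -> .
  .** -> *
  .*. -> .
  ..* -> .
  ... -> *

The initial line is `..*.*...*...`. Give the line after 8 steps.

*..*..*...**
*.......*.**
*.*****..***
*******..***
*******..***  (fixed point — unchanged through step 8)

*******..***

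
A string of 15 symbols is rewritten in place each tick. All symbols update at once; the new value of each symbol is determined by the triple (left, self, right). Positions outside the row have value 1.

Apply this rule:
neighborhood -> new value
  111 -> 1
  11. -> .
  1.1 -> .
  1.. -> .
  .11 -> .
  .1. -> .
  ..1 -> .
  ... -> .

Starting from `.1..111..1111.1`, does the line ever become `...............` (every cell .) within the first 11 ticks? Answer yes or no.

.....1....11...
...............
all cells are . at tick 2

yes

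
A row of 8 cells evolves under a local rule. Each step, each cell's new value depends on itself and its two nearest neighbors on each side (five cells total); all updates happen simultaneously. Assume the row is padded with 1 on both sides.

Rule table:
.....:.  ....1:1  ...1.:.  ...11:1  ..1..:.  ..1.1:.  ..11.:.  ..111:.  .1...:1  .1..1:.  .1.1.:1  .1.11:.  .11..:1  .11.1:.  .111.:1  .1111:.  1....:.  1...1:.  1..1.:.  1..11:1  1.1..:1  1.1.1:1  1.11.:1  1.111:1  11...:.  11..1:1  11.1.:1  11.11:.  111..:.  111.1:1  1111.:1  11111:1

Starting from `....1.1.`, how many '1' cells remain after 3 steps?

..1..11.
1...1...
.....1.1
count of 1: 2

2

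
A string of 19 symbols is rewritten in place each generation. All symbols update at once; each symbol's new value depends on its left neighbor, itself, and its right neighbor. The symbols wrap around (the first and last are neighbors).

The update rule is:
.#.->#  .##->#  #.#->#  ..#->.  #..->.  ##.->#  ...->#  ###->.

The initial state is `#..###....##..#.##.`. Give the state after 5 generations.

#..###...###..#....

#..#.#.##.##..#####
#..#########..#....
#..#.......#..#.##.
#..#.#####.#..#####
#..###...###..#....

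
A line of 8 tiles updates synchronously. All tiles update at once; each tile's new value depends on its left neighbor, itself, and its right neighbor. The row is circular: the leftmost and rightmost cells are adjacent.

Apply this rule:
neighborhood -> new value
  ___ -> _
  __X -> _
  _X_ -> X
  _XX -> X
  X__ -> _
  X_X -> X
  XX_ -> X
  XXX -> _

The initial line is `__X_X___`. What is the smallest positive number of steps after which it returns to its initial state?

2

step 1: __XXX___
step 2: __X_X___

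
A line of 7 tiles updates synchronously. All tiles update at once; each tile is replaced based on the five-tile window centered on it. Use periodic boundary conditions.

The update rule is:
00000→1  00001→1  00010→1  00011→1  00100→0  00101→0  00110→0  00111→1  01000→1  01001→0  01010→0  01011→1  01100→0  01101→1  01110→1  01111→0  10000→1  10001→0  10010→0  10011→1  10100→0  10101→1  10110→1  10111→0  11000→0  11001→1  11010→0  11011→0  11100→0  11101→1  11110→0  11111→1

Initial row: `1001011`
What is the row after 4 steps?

0011010

step 1: 0100101
step 2: 0000001
step 3: 1111110
step 4: 0011010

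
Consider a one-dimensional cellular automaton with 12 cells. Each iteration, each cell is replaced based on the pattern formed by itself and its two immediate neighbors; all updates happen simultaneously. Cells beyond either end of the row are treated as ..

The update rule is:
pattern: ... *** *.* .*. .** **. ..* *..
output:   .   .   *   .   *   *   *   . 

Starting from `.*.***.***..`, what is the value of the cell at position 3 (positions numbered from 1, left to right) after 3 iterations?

*.**.***.*..
.*****.**...
**...****...
position 3 holds .

.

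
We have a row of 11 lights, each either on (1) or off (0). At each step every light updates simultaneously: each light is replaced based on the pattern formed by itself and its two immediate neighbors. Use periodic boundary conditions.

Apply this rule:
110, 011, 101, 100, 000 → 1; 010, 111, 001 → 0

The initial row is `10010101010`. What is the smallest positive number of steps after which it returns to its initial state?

step 1: 01001010101
step 2: 10100101010
step 3: 01010010101
step 4: 10101001010
step 5: 01010100101
step 6: 10101010010
step 7: 01010101001
step 8: 10101010100
step 9: 01010101010
step 10: 00101010101
step 11: 10010101010

11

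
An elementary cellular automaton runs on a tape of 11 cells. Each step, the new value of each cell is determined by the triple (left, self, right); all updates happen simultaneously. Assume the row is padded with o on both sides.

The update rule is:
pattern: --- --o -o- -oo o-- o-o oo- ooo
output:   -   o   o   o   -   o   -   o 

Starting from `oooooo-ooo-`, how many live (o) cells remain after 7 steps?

10

ooooo-ooo-o
oooo-ooo-oo
ooo-ooo-ooo
oo-ooo-oooo
o-ooo-ooooo
-ooo-oooooo
ooo-ooooooo
count of o: 10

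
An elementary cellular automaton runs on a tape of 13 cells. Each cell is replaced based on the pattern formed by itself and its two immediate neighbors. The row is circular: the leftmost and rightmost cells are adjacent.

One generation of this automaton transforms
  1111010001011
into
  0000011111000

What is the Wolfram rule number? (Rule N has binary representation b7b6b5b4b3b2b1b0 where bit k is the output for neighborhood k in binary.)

23

position 0: 111 → 0  (bit 7 = 0)
position 3: 110 → 0  (bit 6 = 0)
position 4: 101 → 0  (bit 5 = 0)
position 6: 100 → 1  (bit 4 = 1)
position 11: 011 → 0  (bit 3 = 0)
position 5: 010 → 1  (bit 2 = 1)
position 8: 001 → 1  (bit 1 = 1)
position 7: 000 → 1  (bit 0 = 1)
bits b7..b0 = 00010111 = 23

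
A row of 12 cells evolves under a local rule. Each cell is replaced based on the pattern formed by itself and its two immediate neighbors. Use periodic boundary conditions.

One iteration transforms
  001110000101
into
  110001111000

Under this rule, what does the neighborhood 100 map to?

At position 0 the neighborhood is 100; the next row has 1 there.

1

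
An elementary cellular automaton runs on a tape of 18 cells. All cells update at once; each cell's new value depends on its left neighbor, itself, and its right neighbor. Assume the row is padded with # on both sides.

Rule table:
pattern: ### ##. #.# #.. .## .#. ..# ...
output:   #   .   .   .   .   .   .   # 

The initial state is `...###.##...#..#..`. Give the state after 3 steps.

step 1: .#..#.....#.......
step 2: ......###...#####.
step 3: .####..#..#..###..

.####..#..#..###..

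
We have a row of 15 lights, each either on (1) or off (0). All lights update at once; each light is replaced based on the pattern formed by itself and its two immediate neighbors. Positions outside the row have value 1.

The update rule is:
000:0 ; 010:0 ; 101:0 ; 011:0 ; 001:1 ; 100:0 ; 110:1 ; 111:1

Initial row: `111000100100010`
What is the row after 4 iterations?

111001001000100
111010010001001
111000100010010
111001000100100

111001000100100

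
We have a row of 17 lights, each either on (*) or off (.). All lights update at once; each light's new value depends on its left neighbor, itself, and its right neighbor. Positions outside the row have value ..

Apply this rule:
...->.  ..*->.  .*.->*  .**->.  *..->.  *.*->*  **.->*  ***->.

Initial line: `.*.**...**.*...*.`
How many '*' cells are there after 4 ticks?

3

tick 1: .**.*....***...*.
tick 2: ..***......*...*.
tick 3: ....*......*...*.
tick 4: ....*......*...*.
count of *: 3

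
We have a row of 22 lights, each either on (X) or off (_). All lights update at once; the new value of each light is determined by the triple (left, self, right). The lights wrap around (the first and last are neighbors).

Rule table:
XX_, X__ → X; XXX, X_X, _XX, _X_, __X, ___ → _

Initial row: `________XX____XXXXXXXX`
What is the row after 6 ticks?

X________XX__________X
XX________XX__________
_XX________XX_________
__XX________XX________
___XX________XX_______
____XX________XX______

____XX________XX______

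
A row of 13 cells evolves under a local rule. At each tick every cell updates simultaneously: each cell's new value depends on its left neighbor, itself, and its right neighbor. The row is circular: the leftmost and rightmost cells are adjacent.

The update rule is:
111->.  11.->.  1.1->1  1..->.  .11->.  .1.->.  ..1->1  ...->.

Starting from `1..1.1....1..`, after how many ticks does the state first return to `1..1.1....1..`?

13

..1.1....1..1
.1.1....1..1.
1.1....1..1..
.1....1..1..1
1....1..1..1.
....1..1..1.1
...1..1..1.1.
..1..1..1.1..
.1..1..1.1...
1..1..1.1....
..1..1.1....1
.1..1.1....1.
1..1.1....1..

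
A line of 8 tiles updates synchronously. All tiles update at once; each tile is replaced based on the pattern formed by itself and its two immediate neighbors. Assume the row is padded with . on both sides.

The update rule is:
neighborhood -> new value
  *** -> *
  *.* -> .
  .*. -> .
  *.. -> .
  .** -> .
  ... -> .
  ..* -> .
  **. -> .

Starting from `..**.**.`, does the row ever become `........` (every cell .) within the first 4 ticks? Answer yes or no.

yes

tick 1: ........
all cells are . at tick 1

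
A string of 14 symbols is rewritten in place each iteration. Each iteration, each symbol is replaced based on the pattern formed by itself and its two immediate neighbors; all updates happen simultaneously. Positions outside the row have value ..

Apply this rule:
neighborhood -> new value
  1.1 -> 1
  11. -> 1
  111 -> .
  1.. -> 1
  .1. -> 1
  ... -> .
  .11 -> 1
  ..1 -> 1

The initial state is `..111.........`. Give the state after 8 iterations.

1.11.....1111.

.11.11........
1111111.......
1.....11......
11...1111.....
111.11..11....
1.111111111...
111.......11..
1.11.....1111.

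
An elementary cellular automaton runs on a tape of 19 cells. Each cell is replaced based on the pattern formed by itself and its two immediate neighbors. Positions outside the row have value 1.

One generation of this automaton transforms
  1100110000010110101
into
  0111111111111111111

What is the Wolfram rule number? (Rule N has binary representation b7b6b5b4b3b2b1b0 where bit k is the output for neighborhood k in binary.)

127

position 0: 111 → 0  (bit 7 = 0)
position 1: 110 → 1  (bit 6 = 1)
position 12: 101 → 1  (bit 5 = 1)
position 2: 100 → 1  (bit 4 = 1)
position 4: 011 → 1  (bit 3 = 1)
position 11: 010 → 1  (bit 2 = 1)
position 3: 001 → 1  (bit 1 = 1)
position 7: 000 → 1  (bit 0 = 1)
bits b7..b0 = 01111111 = 127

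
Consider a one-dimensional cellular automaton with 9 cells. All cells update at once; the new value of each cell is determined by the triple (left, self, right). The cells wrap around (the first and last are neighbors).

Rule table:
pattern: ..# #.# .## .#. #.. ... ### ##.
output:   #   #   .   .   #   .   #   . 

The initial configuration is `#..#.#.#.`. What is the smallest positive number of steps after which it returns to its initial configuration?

step 1: .##.#.#.#
step 2: #..#.#.#.

2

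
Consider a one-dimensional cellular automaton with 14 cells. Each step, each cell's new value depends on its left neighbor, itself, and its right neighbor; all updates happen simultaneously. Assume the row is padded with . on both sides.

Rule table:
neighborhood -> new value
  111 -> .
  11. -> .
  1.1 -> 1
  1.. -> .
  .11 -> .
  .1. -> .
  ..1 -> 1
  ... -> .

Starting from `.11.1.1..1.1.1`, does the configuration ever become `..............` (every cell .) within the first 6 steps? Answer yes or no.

1..1.1..1.1.1.
..1.1..1.1.1..
.1.1..1.1.1...
1.1..1.1.1....
.1..1.1.1.....
1..1.1.1......
step 6 is 1..1.1.1......, still not uniform .

no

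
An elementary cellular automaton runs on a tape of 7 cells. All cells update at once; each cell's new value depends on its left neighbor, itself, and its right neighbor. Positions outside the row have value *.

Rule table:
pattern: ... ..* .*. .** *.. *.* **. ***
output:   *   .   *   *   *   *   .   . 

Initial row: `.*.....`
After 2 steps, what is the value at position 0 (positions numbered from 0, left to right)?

.

step 1: ******.
step 2: ......*
position 0 holds .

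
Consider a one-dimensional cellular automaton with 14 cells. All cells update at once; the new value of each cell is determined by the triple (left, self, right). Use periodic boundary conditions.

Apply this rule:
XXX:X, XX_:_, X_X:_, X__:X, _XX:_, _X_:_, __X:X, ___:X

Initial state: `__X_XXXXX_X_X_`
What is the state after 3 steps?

XX___XXX_____X
X_XXX_X_XXXXX_
___X_____XXX__

___X_____XXX__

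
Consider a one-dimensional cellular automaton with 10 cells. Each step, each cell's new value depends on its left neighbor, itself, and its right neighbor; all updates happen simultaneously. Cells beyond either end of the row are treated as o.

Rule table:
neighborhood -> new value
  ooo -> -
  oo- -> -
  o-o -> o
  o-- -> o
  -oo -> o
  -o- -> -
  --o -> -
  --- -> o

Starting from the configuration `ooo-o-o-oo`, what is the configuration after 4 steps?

o--o-o-oo-

---o-o-oo-
oo--o-oo-o
--o--oo-oo
o--o-o-oo-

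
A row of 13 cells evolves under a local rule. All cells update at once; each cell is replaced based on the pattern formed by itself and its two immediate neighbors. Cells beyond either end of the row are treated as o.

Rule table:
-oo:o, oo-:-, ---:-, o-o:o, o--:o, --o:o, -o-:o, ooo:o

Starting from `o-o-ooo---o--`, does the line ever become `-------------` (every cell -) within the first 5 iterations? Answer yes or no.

no

-ooooo-o-oooo
ooooo-ooooooo
oooo-oooooooo
ooo-ooooooooo
oo-oooooooooo
iteration 5 is oo-oooooooooo, still not uniform -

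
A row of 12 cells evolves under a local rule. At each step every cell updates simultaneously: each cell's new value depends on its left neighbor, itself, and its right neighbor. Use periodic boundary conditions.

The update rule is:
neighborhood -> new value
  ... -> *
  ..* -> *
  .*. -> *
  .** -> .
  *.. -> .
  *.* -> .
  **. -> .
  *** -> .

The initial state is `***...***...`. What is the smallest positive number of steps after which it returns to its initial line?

12

....**....**
.***...***..
*....**....*
..***...***.
**....**....
...***...***
.**....**...
*...***...**
..**....**..
**...***...*
...**....**.
***...***...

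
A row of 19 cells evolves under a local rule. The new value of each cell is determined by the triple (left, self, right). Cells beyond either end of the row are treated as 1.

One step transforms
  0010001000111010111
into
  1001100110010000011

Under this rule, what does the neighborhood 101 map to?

0

At position 13 the neighborhood is 101; the next row has 0 there.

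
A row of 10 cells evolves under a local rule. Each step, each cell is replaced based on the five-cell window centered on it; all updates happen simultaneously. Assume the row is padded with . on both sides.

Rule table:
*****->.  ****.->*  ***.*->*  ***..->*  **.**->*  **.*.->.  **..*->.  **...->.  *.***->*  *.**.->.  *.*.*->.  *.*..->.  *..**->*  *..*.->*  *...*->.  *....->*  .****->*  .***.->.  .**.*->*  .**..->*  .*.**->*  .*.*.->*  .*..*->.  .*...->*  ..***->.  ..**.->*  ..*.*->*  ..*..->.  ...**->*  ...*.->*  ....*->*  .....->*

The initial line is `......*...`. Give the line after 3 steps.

******.***
.*..****.*
*..*.***..

*..*.***..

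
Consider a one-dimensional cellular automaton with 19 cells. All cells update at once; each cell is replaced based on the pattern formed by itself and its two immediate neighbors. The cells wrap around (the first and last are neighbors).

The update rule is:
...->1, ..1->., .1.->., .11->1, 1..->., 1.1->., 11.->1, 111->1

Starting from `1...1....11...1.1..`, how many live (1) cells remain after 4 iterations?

11

..1...11.11.1......
1...1.11.11...11111
1.1...11.11.1.11111
1...1.11.11...11111
count of 1: 11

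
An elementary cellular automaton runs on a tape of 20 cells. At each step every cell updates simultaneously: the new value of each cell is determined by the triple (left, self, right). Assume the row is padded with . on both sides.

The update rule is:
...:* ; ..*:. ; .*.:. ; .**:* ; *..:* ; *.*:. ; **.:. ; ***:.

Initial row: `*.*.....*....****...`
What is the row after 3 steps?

...****..***.*...***
**.*...*.*....**.*..
*...**....***.*...**

*...**....***.*...**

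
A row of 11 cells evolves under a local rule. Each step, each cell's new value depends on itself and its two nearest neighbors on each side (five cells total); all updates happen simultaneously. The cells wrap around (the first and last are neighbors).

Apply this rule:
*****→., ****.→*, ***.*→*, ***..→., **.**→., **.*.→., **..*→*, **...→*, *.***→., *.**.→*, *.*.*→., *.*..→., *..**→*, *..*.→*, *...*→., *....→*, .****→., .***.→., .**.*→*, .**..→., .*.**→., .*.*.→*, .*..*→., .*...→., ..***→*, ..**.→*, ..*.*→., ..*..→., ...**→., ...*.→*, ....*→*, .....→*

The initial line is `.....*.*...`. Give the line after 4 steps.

*****.*..**
...**...**.
**.*.*..*.*
.*..*..*...

.*..*..*...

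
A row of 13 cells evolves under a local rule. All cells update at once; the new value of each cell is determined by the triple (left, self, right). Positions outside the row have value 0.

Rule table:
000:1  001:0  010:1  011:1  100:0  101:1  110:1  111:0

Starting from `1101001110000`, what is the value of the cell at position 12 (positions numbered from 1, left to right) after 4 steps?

0

1111001010111
1001001111101
1001001000111
1001001010101
position 12 holds 0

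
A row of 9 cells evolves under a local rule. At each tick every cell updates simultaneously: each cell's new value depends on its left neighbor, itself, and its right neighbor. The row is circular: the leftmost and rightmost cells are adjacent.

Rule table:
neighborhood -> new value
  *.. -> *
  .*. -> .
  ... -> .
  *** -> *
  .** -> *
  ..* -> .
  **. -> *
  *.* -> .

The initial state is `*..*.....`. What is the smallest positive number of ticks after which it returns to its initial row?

.*..*....
..*..*...
...*..*..
....*..*.
.....*..*
*.....*..
.*.....*.
..*.....*
*..*.....

9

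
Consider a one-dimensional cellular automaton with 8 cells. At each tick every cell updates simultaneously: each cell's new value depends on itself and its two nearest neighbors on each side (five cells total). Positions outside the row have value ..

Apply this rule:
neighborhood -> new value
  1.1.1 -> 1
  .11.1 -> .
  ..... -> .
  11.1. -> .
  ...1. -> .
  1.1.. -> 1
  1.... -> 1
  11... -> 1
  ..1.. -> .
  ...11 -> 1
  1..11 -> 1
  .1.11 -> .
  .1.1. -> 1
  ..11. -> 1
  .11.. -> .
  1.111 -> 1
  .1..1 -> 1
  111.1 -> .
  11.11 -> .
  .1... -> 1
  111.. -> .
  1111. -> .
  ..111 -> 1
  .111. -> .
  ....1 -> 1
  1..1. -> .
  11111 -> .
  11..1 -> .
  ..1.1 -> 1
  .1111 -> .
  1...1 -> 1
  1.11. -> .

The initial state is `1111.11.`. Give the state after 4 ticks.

1.11111.

1......1
.11..1..
11....11
1.11111.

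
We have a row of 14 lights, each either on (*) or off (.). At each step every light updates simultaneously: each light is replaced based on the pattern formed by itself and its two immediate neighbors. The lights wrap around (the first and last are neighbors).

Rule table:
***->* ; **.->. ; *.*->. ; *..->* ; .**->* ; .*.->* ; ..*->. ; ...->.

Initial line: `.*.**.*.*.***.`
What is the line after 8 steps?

.*.*..*.*.**.*
.*.**.*.*.*..*
.*.*..*.*.**.*  (repeats step 1; period 2)
step 8: .*.**.*.*.*..*

.*.**.*.*.*..*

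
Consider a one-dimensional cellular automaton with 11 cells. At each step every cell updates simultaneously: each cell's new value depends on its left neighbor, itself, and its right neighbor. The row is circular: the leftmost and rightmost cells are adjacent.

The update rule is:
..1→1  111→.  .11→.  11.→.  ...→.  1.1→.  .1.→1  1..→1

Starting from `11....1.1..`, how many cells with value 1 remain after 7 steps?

4

..1..11.111
11111......
.....1....1
1...111..11
.1.1...11..
11.11.1..1.
......1111.
count of 1: 4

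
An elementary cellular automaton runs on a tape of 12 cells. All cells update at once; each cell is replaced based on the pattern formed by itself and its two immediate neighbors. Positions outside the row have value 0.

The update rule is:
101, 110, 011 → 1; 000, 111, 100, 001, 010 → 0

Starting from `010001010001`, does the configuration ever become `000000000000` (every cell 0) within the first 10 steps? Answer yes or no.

yes

000000100000
000000000000
all cells are 0 at step 2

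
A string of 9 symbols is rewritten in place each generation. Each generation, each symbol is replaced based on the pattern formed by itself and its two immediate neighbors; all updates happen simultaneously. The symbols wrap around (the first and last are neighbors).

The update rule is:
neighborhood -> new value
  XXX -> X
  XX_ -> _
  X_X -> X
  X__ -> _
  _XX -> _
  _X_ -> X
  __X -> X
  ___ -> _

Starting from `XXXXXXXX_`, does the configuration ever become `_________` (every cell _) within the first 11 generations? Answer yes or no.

no

generation 1: _XXXXXX_X
generation 2: X_XXXX_XX
generation 3: _X_XX_X_X
generation 4: XXX__XXXX
generation 5: XX__X_XXX
generation 6: X__XXX_XX
generation 7: __X_X_X_X
generation 8: _XXXXXXXX
generation 9: X_XXXXXX_
generation 10: XX_XXXX_X
generation 11: X_X_XX_X_
generation 11 is X_X_XX_X_, still not uniform _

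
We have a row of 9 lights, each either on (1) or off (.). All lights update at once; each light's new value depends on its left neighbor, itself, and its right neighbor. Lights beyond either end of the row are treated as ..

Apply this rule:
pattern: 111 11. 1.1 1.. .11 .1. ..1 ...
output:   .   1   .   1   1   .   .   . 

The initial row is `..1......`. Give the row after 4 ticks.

......1..

...1.....
....1....
.....1...
......1..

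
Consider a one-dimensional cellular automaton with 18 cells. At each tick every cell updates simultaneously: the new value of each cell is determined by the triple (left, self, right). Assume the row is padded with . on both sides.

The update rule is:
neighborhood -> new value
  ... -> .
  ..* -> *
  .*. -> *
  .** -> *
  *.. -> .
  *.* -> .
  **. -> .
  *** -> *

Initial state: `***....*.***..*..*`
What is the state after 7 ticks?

*.*.**..**..**....

**....**.**..**.**
*....**..*..**..*.
*...**..**.**..**.
*..**..**..*..**..
*.**..**..**.**...
*.*..**..**..*....
*.*.**..**..**....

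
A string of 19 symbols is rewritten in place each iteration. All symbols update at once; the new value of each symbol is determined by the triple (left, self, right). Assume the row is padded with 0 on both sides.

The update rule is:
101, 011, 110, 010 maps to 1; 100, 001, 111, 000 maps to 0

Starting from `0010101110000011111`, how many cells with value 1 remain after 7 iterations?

5

0011111010000010001
0010001110000010001
0010001010000010001
0010001110000010001  (repeats iteration 2; period 2)
iteration 7: 0010001010000010001
count of 1: 5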